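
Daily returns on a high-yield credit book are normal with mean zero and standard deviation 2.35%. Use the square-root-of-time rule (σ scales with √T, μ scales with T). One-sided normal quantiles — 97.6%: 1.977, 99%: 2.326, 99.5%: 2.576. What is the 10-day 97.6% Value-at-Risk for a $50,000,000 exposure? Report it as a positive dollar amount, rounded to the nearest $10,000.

$7,350,000

σ_{10d} = 2.35% × √10 = 7.431%.
VaR = 1.977 × 7.431% = 14.691%.
On $50,000,000: 0.14691 × $50,000,000 = $7,345,500.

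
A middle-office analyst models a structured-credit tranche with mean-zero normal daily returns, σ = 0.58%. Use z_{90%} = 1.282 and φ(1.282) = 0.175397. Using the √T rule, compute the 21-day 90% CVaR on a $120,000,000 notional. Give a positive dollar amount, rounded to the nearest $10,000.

σ_{21d} = 0.58% × √21 = 2.658%.
ES multiplier = φ(z)/(1−α) = 0.175397/0.1 = 1.754.
ES = 2.658% × 1.754 = 4.662%; on $120,000,000: $5,594,400.

$5,590,000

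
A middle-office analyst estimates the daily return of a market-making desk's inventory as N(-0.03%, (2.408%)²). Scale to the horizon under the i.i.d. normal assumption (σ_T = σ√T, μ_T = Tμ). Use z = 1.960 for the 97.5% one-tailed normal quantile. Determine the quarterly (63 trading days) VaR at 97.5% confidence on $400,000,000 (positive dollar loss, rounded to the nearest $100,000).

σ_{63d} = 2.408% × √63 = 19.113%; μ_{63d} = 63 × -0.03% = -1.890%.
VaR = −(-1.890%) + 1.960 × 19.113% = 39.351%.
On $400,000,000: 0.39351 × $400,000,000 = $157,404,000.

$157,400,000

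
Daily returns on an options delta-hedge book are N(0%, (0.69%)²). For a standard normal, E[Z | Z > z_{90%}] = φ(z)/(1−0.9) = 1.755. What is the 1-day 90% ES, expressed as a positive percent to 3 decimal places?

ES = 0.69% × 1.755 = 1.211%.

1.211%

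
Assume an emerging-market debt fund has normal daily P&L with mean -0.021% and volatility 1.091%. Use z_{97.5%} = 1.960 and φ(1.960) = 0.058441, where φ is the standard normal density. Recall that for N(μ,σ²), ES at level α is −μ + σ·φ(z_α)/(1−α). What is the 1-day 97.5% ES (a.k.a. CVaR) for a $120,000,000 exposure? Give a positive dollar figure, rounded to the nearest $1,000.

Tail multiplier: φ(z)/(1−α) = 0.058441 / 0.025 = 2.338.
ES = −(-0.021%) + 1.091% × 2.338 = 2.572%.
On $120,000,000: 0.02572 × $120,000,000 = $3,086,400.

$3,086,000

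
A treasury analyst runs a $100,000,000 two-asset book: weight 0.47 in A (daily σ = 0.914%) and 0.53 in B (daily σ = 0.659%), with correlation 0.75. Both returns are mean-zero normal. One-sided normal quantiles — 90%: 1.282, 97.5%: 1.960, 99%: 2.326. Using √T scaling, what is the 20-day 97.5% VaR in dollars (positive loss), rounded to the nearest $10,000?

σ_p = √(0.47²·0.914² + 0.53²·0.659² + 2·0.75·0.47·0.53·0.914·0.659) = 0.729%.
σ_{20d} = 0.729% × √20 = 3.260%.
VaR = 1.960 × 3.260% = 6.390%; on $100,000,000 that is $6,390,000.

$6,390,000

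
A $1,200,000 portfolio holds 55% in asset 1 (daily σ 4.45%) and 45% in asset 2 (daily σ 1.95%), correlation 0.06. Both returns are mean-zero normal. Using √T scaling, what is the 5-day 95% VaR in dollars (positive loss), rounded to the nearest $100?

σ_p = √(0.55²·4.45² + 0.45²·1.95² + 2·0.06·0.55·0.45·4.45·1.95) = 2.649%.
σ_{5d} = 2.649% × √5 = 5.923%.
z(95%) = 1.645.
VaR = 1.645 × 5.923% = 9.743%; on $1,200,000 that is $116,916.

$116,900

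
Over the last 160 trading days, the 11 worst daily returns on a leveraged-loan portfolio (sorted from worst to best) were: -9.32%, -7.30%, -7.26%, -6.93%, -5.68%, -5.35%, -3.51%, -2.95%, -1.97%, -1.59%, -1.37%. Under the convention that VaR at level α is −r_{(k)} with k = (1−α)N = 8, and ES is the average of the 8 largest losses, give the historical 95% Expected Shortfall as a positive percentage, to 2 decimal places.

6.04%

The 8 worst returns sum to -48.30%.
ES = −(-48.30%) / 8 = 6.0375% ≈ 6.04%.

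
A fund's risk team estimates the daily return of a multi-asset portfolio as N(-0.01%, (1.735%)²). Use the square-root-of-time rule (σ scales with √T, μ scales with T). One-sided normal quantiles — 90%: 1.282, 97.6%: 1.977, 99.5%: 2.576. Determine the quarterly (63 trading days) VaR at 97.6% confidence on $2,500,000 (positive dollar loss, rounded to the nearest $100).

σ_{63d} = 1.735% × √63 = 13.771%; μ_{63d} = 63 × -0.01% = -0.630%.
VaR = −(-0.630%) + 1.977 × 13.771% = 27.855%.
On $2,500,000: 0.27855 × $2,500,000 = $696,375.

$696,400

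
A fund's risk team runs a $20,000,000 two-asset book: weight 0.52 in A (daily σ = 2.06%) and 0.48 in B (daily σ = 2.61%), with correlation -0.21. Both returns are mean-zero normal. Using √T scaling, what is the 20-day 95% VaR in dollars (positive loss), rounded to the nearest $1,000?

σ_p = √(0.52²·2.06² + 0.48²·2.61² + 2·-0.21·0.52·0.48·2.06·2.61) = 1.467%.
σ_{20d} = 1.467% × √20 = 6.561%.
z(95%) = 1.645.
VaR = 1.645 × 6.561% = 10.793%; on $20,000,000 that is $2,158,600.

$2,159,000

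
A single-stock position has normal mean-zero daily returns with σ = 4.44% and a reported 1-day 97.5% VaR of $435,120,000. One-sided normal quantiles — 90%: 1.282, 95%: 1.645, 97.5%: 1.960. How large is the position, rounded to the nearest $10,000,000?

$5,000,000,000

VaR as a fraction of value: z·σ = 1.960 × 4.44% = 8.7024%.
Position = $435,120,000 / 0.087024 = $5,000,000,000.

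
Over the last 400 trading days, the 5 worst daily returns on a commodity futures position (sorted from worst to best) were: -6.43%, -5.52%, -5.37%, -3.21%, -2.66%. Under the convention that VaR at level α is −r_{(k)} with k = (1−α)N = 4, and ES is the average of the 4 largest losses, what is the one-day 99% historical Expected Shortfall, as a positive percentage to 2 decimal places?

5.13%

The 4 worst returns sum to -20.53%.
ES = −(-20.53%) / 4 = 5.1325% ≈ 5.13%.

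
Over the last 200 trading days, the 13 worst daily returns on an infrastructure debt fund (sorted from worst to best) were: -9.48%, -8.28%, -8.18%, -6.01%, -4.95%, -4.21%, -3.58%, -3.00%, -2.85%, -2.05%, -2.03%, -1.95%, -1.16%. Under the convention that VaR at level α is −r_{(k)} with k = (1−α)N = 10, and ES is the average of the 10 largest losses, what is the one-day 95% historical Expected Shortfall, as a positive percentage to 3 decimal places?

The 10 worst returns sum to -52.59%.
ES = −(-52.59%) / 10 = 5.259%.

5.259%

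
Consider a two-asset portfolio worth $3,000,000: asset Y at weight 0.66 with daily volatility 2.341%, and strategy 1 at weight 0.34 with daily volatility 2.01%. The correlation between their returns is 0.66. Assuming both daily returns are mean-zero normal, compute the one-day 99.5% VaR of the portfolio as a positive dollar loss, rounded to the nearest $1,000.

σ_p² = 0.66²·2.341² + 0.34²·2.01² + 2·0.66·0.66·0.34·2.341·2.01 = 4.2480 (%²).
σ_p = √4.2480 = 2.061%.
At 99.5%, z = 2.576.
VaR = 2.576 × 2.061% = 5.309%; on $3,000,000 that is $159,270.

$159,000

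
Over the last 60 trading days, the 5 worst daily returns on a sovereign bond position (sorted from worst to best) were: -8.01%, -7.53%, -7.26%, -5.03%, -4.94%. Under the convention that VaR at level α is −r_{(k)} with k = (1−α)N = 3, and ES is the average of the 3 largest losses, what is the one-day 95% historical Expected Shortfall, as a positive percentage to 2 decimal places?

The 3 worst returns sum to -22.80%.
ES = −(-22.80%) / 3 = 7.6% ≈ 7.60%.

7.60%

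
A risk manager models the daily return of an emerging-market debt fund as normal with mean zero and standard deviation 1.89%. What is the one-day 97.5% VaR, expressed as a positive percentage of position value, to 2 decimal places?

3.70%

At 97.5% one-sided, z = 1.960.
VaR = z·σ = 1.960 × 1.89% = 3.704%.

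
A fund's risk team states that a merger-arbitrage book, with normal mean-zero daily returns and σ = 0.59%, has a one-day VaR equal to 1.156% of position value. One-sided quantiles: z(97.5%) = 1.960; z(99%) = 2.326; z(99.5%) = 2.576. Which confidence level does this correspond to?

Implied z = VaR/σ = 1.156 / 0.59 = 1.959.
This matches z(97.5%) = 1.960.

97.5%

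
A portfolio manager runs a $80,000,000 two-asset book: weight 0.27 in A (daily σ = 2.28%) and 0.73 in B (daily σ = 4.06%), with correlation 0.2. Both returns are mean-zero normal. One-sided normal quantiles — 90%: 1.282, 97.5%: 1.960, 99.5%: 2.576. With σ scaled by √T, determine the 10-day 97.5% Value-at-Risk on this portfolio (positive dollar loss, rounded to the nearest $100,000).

$15,600,000

σ_p = √(0.27²·2.28² + 0.73²·4.06² + 2·0.2·0.27·0.73·2.28·4.06) = 3.145%.
σ_{10d} = 3.145% × √10 = 9.945%.
VaR = 1.960 × 9.945% = 19.492%; on $80,000,000 that is $15,593,600.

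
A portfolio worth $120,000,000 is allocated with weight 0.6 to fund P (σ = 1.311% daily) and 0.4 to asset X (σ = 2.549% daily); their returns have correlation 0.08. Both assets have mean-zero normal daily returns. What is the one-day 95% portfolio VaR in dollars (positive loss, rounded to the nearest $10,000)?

$2,640,000

σ_p² = 0.6²·1.311² + 0.4²·2.549² + 2·0.08·0.6·0.4·1.311·2.549 = 1.7866 (%²).
σ_p = √1.7866 = 1.337%.
At 95%, z = 1.645.
VaR = 1.645 × 1.337% = 2.199%; on $120,000,000 that is $2,638,800.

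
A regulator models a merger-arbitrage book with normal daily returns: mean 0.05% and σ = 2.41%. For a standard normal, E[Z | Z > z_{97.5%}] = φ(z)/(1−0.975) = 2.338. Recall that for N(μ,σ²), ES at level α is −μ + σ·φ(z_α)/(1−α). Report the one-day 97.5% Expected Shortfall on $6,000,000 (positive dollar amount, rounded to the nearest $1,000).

$335,000

ES = −(0.05%) + 2.41% × 2.338 = 5.585%.
On $6,000,000: 0.05585 × $6,000,000 = $335,100.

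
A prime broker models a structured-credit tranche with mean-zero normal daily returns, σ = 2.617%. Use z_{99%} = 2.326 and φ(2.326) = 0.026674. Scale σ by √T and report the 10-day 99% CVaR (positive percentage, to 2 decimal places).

σ_{10d} = 2.617% × √10 = 8.276%.
ES multiplier = φ(z)/(1−α) = 0.026674/0.01 = 2.667.
ES = 8.276% × 2.667 = 22.072%.

22.07%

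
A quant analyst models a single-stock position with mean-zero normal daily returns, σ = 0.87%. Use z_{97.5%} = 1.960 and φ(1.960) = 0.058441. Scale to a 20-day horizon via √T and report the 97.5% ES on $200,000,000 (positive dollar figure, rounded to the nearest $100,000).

σ_{20d} = 0.87% × √20 = 3.891%.
ES multiplier = φ(z)/(1−α) = 0.058441/0.025 = 2.338.
ES = 3.891% × 2.338 = 9.097%; on $200,000,000: $18,194,000.

$18,200,000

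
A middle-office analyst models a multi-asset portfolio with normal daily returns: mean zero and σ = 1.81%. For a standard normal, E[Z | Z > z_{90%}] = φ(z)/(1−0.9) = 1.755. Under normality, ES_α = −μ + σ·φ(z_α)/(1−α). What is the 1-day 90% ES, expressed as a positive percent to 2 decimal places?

3.18%

ES = 1.81% × 1.755 = 3.177%.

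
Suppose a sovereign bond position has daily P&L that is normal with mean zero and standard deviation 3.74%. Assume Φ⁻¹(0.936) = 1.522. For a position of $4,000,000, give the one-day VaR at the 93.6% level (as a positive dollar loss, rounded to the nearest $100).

VaR = z·σ = 1.522 × 3.74% = 5.692%.
On $4,000,000: 0.05692 × $4,000,000 = $227,680.

$227,700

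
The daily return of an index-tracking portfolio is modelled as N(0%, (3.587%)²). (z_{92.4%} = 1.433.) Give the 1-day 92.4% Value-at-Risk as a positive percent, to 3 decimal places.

5.140%

VaR = z·σ = 1.433 × 3.587% = 5.140%.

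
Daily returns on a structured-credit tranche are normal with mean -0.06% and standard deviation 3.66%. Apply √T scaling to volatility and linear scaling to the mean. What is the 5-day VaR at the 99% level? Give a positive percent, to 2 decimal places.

19.34%

At 99%, z = 2.326.
σ_{5d} = 3.66% × √5 = 8.184%; μ_{5d} = 5 × -0.06% = -0.300%.
VaR = −(-0.300%) + 2.326 × 8.184% = 19.336%.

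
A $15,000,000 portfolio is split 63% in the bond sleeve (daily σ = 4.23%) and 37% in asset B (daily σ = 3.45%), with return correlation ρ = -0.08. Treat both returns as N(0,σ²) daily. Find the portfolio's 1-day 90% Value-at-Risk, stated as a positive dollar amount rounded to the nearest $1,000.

σ_p² = 0.63²·4.23² + 0.37²·3.45² + 2·-0.08·0.63·0.37·4.23·3.45 = 8.1869 (%²).
σ_p = √8.1869 = 2.861%.
At 90%, z = 1.282.
VaR = 1.282 × 2.861% = 3.668%; on $15,000,000 that is $550,200.

$550,000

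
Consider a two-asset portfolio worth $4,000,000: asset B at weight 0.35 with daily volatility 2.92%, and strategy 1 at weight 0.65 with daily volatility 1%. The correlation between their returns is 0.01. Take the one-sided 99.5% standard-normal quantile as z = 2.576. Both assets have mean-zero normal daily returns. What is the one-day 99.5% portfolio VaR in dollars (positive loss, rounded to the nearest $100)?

$125,400

σ_p² = 0.35²·2.92² + 0.65²·1² + 2·0.01·0.35·0.65·2.92·1 = 1.4803 (%²).
σ_p = √1.4803 = 1.217%.
VaR = 2.576 × 1.217% = 3.135%; on $4,000,000 that is $125,400.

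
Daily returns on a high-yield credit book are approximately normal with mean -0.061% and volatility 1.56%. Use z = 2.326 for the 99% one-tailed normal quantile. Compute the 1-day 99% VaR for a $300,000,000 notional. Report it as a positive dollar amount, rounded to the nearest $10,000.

VaR = −μ + z·σ = −(-0.061%) + 2.326 × 1.56% = 3.690%.
On $300,000,000: 0.03690 × $300,000,000 = $11,070,000.

$11,070,000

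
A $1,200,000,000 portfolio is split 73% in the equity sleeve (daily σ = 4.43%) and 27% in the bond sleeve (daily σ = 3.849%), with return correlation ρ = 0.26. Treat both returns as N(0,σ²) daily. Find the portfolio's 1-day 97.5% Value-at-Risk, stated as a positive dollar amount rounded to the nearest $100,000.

$85,700,000

σ_p² = 0.73²·4.43² + 0.27²·3.849² + 2·0.26·0.73·0.27·4.43·3.849 = 13.2857 (%²).
σ_p = √13.2857 = 3.645%.
At 97.5%, z = 1.960.
VaR = 1.960 × 3.645% = 7.144%; on $1,200,000,000 that is $85,728,000.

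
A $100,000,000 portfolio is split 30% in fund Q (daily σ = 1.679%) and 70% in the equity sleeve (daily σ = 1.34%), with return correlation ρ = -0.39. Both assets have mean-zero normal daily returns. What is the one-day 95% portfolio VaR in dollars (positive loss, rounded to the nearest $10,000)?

σ_p² = 0.3²·1.679² + 0.7²·1.34² + 2·-0.39·0.3·0.7·1.679·1.34 = 0.7650 (%²).
σ_p = √0.7650 = 0.875%.
At 95%, z = 1.645.
VaR = 1.645 × 0.875% = 1.439%; on $100,000,000 that is $1,439,000.

$1,440,000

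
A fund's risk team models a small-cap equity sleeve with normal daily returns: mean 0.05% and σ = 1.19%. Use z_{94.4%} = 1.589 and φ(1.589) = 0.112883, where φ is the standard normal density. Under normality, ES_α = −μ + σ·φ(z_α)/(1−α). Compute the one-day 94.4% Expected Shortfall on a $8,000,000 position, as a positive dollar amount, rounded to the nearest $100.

$187,900

Tail multiplier: φ(z)/(1−α) = 0.112883 / 0.056 = 2.016.
ES = −(0.05%) + 1.19% × 2.016 = 2.349%.
On $8,000,000: 0.02349 × $8,000,000 = $187,920.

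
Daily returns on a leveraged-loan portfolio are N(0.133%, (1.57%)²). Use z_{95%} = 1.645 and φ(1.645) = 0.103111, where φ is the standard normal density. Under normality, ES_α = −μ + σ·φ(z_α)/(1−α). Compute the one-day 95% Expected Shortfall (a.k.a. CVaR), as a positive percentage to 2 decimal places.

3.10%

Tail multiplier: φ(z)/(1−α) = 0.103111 / 0.05 = 2.062.
ES = −(0.133%) + 1.57% × 2.062 = 3.104%.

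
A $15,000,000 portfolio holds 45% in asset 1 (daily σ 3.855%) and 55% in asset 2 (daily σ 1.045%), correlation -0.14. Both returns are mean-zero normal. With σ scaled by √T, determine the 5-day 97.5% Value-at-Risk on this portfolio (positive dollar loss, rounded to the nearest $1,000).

σ_p = √(0.45²·3.855² + 0.55²·1.045² + 2·-0.14·0.45·0.55·3.855·1.045) = 1.749%.
σ_{5d} = 1.749% × √5 = 3.911%.
z(97.5%) = 1.960.
VaR = 1.960 × 3.911% = 7.666%; on $15,000,000 that is $1,149,900.

$1,150,000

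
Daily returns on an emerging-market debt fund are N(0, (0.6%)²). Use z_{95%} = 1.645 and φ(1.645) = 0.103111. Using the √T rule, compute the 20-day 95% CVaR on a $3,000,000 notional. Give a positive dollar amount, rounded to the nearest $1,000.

σ_{20d} = 0.6% × √20 = 2.683%.
ES multiplier = φ(z)/(1−α) = 0.103111/0.05 = 2.062.
ES = 2.683% × 2.062 = 5.532%; on $3,000,000: $165,960.

$166,000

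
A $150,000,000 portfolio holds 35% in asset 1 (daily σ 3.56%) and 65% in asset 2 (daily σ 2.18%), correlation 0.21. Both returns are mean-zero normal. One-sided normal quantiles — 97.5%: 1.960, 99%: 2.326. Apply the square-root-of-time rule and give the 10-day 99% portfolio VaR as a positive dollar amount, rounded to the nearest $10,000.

σ_p = √(0.35²·3.56² + 0.65²·2.18² + 2·0.21·0.35·0.65·3.56·2.18) = 2.074%.
σ_{10d} = 2.074% × √10 = 6.559%.
VaR = 2.326 × 6.559% = 15.256%; on $150,000,000 that is $22,884,000.

$22,880,000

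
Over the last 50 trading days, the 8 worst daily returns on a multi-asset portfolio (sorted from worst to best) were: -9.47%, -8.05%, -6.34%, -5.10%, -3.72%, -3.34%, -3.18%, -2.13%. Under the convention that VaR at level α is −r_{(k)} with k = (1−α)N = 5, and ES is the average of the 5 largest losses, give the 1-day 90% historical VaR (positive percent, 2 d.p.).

k = 5; the 5th lowest return is -3.72%, so VaR = 3.72%.

3.72%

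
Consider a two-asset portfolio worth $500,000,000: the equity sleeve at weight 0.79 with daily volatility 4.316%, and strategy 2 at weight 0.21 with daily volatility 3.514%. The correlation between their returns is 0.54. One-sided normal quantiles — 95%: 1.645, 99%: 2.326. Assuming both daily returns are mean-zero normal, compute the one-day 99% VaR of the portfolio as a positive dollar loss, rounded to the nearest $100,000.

$44,900,000

σ_p² = 0.79²·4.316² + 0.21²·3.514² + 2·0.54·0.79·0.21·4.316·3.514 = 14.8876 (%²).
σ_p = √14.8876 = 3.858%.
VaR = 2.326 × 3.858% = 8.974%; on $500,000,000 that is $44,870,000.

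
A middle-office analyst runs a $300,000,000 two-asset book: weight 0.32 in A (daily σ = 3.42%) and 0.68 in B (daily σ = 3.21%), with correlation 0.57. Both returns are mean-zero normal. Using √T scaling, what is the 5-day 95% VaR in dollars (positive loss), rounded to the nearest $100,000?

σ_p = √(0.32²·3.42² + 0.68²·3.21² + 2·0.57·0.32·0.68·3.42·3.21) = 2.947%.
σ_{5d} = 2.947% × √5 = 6.590%.
z(95%) = 1.645.
VaR = 1.645 × 6.590% = 10.841%; on $300,000,000 that is $32,523,000.

$32,500,000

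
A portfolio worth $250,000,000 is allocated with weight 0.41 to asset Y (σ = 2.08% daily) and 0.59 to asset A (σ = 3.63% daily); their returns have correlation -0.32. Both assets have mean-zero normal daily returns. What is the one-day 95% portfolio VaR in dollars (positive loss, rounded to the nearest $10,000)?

$8,370,000

σ_p² = 0.41²·2.08² + 0.59²·3.63² + 2·-0.32·0.41·0.59·2.08·3.63 = 4.1452 (%²).
σ_p = √4.1452 = 2.036%.
At 95%, z = 1.645.
VaR = 1.645 × 2.036% = 3.349%; on $250,000,000 that is $8,372,500.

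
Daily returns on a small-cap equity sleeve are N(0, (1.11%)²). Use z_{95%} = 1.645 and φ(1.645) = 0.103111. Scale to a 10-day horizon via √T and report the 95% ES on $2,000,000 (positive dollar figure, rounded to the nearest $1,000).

$145,000

σ_{10d} = 1.11% × √10 = 3.510%.
ES multiplier = φ(z)/(1−α) = 0.103111/0.05 = 2.062.
ES = 3.510% × 2.062 = 7.238%; on $2,000,000: $144,760.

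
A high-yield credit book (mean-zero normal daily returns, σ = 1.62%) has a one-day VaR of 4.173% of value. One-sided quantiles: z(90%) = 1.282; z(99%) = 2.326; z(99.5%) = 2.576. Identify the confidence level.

99.5%

Implied z = VaR/σ = 4.173 / 1.62 = 2.576.
This matches z(99.5%) = 2.576.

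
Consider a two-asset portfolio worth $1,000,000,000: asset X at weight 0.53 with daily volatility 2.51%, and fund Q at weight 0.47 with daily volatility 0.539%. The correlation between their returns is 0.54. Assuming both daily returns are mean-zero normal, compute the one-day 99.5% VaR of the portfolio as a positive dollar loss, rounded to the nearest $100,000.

σ_p² = 0.53²·2.51² + 0.47²·0.539² + 2·0.54·0.53·0.47·2.51·0.539 = 2.1978 (%²).
σ_p = √2.1978 = 1.483%.
At 99.5%, z = 2.576.
VaR = 2.576 × 1.483% = 3.820%; on $1,000,000,000 that is $38,200,000.

$38,200,000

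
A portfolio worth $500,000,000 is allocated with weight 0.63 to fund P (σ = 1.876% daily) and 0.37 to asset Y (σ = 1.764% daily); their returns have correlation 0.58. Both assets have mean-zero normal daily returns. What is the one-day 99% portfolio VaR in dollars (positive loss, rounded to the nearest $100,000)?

$19,200,000

σ_p² = 0.63²·1.876² + 0.37²·1.764² + 2·0.58·0.63·0.37·1.876·1.764 = 2.7176 (%²).
σ_p = √2.7176 = 1.649%.
At 99%, z = 2.326.
VaR = 2.326 × 1.649% = 3.836%; on $500,000,000 that is $19,180,000.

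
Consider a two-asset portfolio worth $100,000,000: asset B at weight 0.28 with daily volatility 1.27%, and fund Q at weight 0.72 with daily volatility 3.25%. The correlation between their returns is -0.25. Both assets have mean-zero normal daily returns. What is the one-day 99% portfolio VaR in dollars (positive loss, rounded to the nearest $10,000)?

$5,300,000

σ_p² = 0.28²·1.27² + 0.72²·3.25² + 2·-0.25·0.28·0.72·1.27·3.25 = 5.1860 (%²).
σ_p = √5.1860 = 2.277%.
At 99%, z = 2.326.
VaR = 2.326 × 2.277% = 5.296%; on $100,000,000 that is $5,296,000.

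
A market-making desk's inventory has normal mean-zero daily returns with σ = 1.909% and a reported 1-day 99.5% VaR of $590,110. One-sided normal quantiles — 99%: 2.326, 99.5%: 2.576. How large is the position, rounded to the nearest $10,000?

$12,000,000

VaR as a fraction of value: z·σ = 2.576 × 1.909% = 4.91758%.
Position = $590,110 / 0.0491758 = $11,999,998.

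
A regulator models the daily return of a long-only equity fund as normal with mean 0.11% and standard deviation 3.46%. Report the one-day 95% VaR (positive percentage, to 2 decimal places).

At 95% one-sided, z = 1.645.
VaR = −μ + z·σ = −(0.11%) + 1.645 × 3.46% = 5.582%.

5.58%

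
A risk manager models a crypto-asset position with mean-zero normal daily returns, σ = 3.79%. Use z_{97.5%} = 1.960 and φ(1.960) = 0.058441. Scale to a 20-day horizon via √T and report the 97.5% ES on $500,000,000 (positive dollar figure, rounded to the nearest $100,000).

$198,100,000

σ_{20d} = 3.79% × √20 = 16.949%.
ES multiplier = φ(z)/(1−α) = 0.058441/0.025 = 2.338.
ES = 16.949% × 2.338 = 39.627%; on $500,000,000: $198,135,000.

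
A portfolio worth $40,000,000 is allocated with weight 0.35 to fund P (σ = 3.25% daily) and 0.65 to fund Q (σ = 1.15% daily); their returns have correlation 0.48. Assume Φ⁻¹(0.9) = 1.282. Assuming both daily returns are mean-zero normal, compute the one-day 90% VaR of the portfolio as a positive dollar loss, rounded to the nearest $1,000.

$838,000

σ_p² = 0.35²·3.25² + 0.65²·1.15² + 2·0.48·0.35·0.65·3.25·1.15 = 2.6689 (%²).
σ_p = √2.6689 = 1.634%.
VaR = 1.282 × 1.634% = 2.095%; on $40,000,000 that is $838,000.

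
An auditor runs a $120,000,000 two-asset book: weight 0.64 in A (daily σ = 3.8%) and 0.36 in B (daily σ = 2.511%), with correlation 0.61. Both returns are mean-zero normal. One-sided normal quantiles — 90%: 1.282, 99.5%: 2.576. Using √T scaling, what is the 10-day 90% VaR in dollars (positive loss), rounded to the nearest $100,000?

$14,900,000

σ_p = √(0.64²·3.8² + 0.36²·2.511² + 2·0.61·0.64·0.36·3.8·2.511) = 3.068%.
σ_{10d} = 3.068% × √10 = 9.702%.
VaR = 1.282 × 9.702% = 12.438%; on $120,000,000 that is $14,925,600.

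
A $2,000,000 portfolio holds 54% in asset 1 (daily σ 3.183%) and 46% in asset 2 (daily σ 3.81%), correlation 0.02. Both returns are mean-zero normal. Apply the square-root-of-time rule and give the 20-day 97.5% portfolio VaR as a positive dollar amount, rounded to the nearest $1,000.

σ_p = √(0.54²·3.183² + 0.46²·3.81² + 2·0.02·0.54·0.46·3.183·3.81) = 2.479%.
σ_{20d} = 2.479% × √20 = 11.086%.
z(97.5%) = 1.960.
VaR = 1.960 × 11.086% = 21.729%; on $2,000,000 that is $434,580.

$435,000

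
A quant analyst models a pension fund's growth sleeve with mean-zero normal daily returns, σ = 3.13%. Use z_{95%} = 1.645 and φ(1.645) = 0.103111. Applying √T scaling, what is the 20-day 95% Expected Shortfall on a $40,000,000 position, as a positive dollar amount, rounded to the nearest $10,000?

σ_{20d} = 3.13% × √20 = 13.998%.
ES multiplier = φ(z)/(1−α) = 0.103111/0.05 = 2.062.
ES = 13.998% × 2.062 = 28.864%; on $40,000,000: $11,545,600.

$11,550,000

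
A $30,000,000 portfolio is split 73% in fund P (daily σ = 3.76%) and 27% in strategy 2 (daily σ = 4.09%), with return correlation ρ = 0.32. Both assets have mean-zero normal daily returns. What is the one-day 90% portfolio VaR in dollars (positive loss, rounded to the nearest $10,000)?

$1,260,000

σ_p² = 0.73²·3.76² + 0.27²·4.09² + 2·0.32·0.73·0.27·3.76·4.09 = 10.6933 (%²).
σ_p = √10.6933 = 3.270%.
At 90%, z = 1.282.
VaR = 1.282 × 3.270% = 4.192%; on $30,000,000 that is $1,257,600.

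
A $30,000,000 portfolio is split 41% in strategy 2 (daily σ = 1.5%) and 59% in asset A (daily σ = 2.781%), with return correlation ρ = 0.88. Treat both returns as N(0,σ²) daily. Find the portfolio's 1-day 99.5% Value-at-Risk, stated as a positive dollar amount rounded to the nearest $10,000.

σ_p² = 0.41²·1.5² + 0.59²·2.781² + 2·0.88·0.41·0.59·1.5·2.781 = 4.8464 (%²).
σ_p = √4.8464 = 2.201%.
At 99.5%, z = 2.576.
VaR = 2.576 × 2.201% = 5.670%; on $30,000,000 that is $1,701,000.

$1,700,000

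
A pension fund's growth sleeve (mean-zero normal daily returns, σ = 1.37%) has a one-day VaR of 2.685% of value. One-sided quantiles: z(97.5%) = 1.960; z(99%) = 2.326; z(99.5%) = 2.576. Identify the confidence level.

Implied z = VaR/σ = 2.685 / 1.37 = 1.960.
This matches z(97.5%) = 1.960.

97.5%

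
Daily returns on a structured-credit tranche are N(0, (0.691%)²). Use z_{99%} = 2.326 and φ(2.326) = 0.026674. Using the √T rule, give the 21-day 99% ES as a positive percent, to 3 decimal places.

σ_{21d} = 0.691% × √21 = 3.167%.
ES multiplier = φ(z)/(1−α) = 0.026674/0.01 = 2.667.
ES = 3.167% × 2.667 = 8.446%.

8.446%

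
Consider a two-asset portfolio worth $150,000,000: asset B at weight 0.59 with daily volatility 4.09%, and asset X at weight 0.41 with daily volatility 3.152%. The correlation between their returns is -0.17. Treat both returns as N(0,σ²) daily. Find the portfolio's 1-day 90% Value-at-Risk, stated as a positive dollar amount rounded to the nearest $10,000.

σ_p² = 0.59²·4.09² + 0.41²·3.152² + 2·-0.17·0.59·0.41·4.09·3.152 = 6.4329 (%²).
σ_p = √6.4329 = 2.536%.
At 90%, z = 1.282.
VaR = 1.282 × 2.536% = 3.251%; on $150,000,000 that is $4,876,500.

$4,880,000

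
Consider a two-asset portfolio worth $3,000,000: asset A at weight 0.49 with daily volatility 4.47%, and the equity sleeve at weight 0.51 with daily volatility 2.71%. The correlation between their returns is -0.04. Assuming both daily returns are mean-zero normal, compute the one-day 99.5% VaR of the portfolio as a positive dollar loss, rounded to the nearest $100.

$196,500

σ_p² = 0.49²·4.47² + 0.51²·2.71² + 2·-0.04·0.49·0.51·4.47·2.71 = 6.4654 (%²).
σ_p = √6.4654 = 2.543%.
At 99.5%, z = 2.576.
VaR = 2.576 × 2.543% = 6.551%; on $3,000,000 that is $196,530.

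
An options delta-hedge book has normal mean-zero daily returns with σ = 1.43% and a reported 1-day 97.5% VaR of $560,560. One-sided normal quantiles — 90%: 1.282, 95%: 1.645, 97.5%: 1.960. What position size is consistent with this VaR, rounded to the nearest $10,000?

VaR as a fraction of value: z·σ = 1.960 × 1.43% = 2.8028%.
Position = $560,560 / 0.028028 = $20,000,000.

$20,000,000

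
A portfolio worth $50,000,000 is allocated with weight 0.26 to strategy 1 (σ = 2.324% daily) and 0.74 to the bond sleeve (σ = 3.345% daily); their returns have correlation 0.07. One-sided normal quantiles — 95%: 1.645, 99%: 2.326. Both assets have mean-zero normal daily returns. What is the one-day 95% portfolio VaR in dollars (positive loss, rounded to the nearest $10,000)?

σ_p² = 0.26²·2.324² + 0.74²·3.345² + 2·0.07·0.26·0.74·2.324·3.345 = 6.7016 (%²).
σ_p = √6.7016 = 2.589%.
VaR = 1.645 × 2.589% = 4.259%; on $50,000,000 that is $2,129,500.

$2,130,000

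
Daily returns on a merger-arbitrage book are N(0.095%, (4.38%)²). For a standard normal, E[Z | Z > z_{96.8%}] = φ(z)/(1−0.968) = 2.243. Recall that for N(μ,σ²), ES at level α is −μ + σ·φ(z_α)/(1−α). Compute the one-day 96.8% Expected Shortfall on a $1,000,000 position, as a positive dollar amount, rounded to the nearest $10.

$97,290

ES = −(0.095%) + 4.38% × 2.243 = 9.729%.
On $1,000,000: 0.09729 × $1,000,000 = $97,290.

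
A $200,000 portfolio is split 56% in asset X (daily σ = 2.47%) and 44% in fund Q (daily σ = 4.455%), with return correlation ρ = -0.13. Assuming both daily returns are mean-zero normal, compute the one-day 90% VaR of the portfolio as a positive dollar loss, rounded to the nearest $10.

σ_p² = 0.56²·2.47² + 0.44²·4.455² + 2·-0.13·0.56·0.44·2.47·4.455 = 5.0507 (%²).
σ_p = √5.0507 = 2.247%.
At 90%, z = 1.282.
VaR = 1.282 × 2.247% = 2.881%; on $200,000 that is $5,762.

$5,760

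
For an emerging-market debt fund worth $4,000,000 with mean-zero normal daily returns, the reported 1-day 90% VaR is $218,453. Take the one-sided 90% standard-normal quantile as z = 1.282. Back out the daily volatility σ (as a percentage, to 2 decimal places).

VaR as a fraction: $218,453 / $4,000,000 = 5.461%.
σ = VaR / z = 5.461% / 1.282 = 4.260%.

4.26%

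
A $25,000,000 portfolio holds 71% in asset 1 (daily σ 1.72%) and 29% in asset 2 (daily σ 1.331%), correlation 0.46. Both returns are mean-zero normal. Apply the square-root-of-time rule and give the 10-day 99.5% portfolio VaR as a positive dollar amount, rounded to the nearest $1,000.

$2,933,000

σ_p = √(0.71²·1.72² + 0.29²·1.331² + 2·0.46·0.71·0.29·1.72·1.331) = 1.440%.
σ_{10d} = 1.440% × √10 = 4.554%.
z(99.5%) = 2.576.
VaR = 2.576 × 4.554% = 11.731%; on $25,000,000 that is $2,932,750.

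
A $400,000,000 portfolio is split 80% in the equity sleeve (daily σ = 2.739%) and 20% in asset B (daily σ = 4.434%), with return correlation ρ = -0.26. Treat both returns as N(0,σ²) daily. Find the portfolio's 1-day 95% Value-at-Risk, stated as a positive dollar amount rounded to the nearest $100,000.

σ_p² = 0.8²·2.739² + 0.2²·4.434² + 2·-0.26·0.8·0.2·2.739·4.434 = 4.5773 (%²).
σ_p = √4.5773 = 2.139%.
At 95%, z = 1.645.
VaR = 1.645 × 2.139% = 3.519%; on $400,000,000 that is $14,076,000.

$14,100,000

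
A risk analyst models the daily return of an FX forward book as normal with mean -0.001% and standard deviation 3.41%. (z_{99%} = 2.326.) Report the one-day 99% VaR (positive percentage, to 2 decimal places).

7.93%

VaR = −μ + z·σ = −(-0.001%) + 2.326 × 3.41% = 7.933%.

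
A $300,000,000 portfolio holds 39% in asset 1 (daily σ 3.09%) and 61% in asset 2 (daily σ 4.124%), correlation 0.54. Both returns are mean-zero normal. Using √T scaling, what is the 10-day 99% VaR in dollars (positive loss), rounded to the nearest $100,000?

σ_p = √(0.39²·3.09² + 0.61²·4.124² + 2·0.54·0.39·0.61·3.09·4.124) = 3.325%.
σ_{10d} = 3.325% × √10 = 10.515%.
z(99%) = 2.326.
VaR = 2.326 × 10.515% = 24.458%; on $300,000,000 that is $73,374,000.

$73,400,000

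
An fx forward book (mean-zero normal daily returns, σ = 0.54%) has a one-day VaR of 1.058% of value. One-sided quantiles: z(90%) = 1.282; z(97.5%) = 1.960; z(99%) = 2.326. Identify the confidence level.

Implied z = VaR/σ = 1.058 / 0.54 = 1.959.
This matches z(97.5%) = 1.960.

97.5%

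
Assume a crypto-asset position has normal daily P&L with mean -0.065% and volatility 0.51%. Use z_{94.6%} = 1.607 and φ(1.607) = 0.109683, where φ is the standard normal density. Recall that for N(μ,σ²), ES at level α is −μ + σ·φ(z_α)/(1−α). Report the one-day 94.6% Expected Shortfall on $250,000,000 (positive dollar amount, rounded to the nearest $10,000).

$2,750,000

Tail multiplier: φ(z)/(1−α) = 0.109683 / 0.054 = 2.031.
ES = −(-0.065%) + 0.51% × 2.031 = 1.101%.
On $250,000,000: 0.01101 × $250,000,000 = $2,752,500.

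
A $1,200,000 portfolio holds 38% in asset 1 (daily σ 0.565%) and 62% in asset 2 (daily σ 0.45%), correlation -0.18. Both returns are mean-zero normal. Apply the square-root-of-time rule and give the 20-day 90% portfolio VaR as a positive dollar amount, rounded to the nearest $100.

$22,000

σ_p = √(0.38²·0.565² + 0.62²·0.45² + 2·-0.18·0.38·0.62·0.565·0.45) = 0.320%.
σ_{20d} = 0.320% × √20 = 1.431%.
z(90%) = 1.282.
VaR = 1.282 × 1.431% = 1.835%; on $1,200,000 that is $22,020.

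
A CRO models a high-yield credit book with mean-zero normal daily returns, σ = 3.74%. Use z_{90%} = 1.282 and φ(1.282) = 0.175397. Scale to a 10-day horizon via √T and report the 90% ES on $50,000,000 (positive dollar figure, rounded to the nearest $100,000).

σ_{10d} = 3.74% × √10 = 11.827%.
ES multiplier = φ(z)/(1−α) = 0.175397/0.1 = 1.754.
ES = 11.827% × 1.754 = 20.745%; on $50,000,000: $10,372,500.

$10,400,000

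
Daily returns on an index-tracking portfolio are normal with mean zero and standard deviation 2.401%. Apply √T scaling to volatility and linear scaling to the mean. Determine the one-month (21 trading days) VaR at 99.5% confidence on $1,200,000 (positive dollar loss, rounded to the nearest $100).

At 99.5%, z = 2.576.
σ_{21d} = 2.401% × √21 = 11.003%.
VaR = 2.576 × 11.003% = 28.344%.
On $1,200,000: 0.28344 × $1,200,000 = $340,128.

$340,100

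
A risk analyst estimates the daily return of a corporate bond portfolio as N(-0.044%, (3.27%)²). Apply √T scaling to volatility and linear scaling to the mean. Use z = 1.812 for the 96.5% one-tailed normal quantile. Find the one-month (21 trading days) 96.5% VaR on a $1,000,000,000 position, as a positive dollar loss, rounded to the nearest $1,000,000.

σ_{21d} = 3.27% × √21 = 14.985%; μ_{21d} = 21 × -0.044% = -0.924%.
VaR = −(-0.924%) + 1.812 × 14.985% = 28.077%.
On $1,000,000,000: 0.28077 × $1,000,000,000 = $280,770,000.

$281,000,000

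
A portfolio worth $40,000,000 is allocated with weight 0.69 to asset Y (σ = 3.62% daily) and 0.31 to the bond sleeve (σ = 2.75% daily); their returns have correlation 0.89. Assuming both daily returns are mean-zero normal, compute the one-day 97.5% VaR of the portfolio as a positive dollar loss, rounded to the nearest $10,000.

$2,570,000

σ_p² = 0.69²·3.62² + 0.31²·2.75² + 2·0.89·0.69·0.31·3.62·2.75 = 10.7560 (%²).
σ_p = √10.7560 = 3.280%.
At 97.5%, z = 1.960.
VaR = 1.960 × 3.280% = 6.429%; on $40,000,000 that is $2,571,600.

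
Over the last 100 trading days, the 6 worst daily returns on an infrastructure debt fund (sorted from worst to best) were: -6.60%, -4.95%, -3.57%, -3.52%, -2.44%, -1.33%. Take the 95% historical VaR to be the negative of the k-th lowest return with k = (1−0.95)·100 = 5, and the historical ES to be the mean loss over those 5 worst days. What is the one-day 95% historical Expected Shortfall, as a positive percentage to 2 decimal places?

The 5 worst returns sum to -21.08%.
ES = −(-21.08%) / 5 = 4.216% ≈ 4.22%.

4.22%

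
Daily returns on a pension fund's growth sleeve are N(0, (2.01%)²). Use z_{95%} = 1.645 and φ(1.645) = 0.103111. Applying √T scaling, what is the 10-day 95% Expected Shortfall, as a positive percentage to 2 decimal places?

13.11%

σ_{10d} = 2.01% × √10 = 6.356%.
ES multiplier = φ(z)/(1−α) = 0.103111/0.05 = 2.062.
ES = 6.356% × 2.062 = 13.106%.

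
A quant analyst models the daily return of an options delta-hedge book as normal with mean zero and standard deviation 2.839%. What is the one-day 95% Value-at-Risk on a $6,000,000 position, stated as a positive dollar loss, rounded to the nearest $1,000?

$280,000

At 95% one-sided, z = 1.645.
VaR = z·σ = 1.645 × 2.839% = 4.670%.
On $6,000,000: 0.04670 × $6,000,000 = $280,200.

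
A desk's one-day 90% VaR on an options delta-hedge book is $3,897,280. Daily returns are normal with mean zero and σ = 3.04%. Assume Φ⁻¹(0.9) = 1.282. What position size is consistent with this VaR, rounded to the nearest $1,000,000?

$100,000,000

VaR as a fraction of value: z·σ = 1.282 × 3.04% = 3.89728%.
Position = $3,897,280 / 0.0389728 = $100,000,000.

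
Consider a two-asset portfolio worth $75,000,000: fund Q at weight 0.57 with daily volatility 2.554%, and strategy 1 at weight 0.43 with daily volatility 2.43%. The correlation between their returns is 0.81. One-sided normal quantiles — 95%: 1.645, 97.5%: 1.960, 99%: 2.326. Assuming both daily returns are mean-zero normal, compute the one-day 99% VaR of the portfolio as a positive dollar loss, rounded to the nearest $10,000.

$4,160,000

σ_p² = 0.57²·2.554² + 0.43²·2.43² + 2·0.81·0.57·0.43·2.554·2.43 = 5.6754 (%²).
σ_p = √5.6754 = 2.382%.
VaR = 2.326 × 2.382% = 5.541%; on $75,000,000 that is $4,155,750.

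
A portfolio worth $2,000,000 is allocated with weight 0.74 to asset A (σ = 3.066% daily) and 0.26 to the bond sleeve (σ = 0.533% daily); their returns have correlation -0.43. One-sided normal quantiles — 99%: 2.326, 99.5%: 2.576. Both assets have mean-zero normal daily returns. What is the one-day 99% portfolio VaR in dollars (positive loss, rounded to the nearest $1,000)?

σ_p² = 0.74²·3.066² + 0.26²·0.533² + 2·-0.43·0.74·0.26·3.066·0.533 = 4.8964 (%²).
σ_p = √4.8964 = 2.213%.
VaR = 2.326 × 2.213% = 5.147%; on $2,000,000 that is $102,940.

$103,000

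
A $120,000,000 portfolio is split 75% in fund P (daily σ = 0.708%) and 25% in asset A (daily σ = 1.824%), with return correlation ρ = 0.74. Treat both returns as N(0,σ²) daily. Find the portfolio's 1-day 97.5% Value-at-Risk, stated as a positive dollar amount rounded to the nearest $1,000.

σ_p² = 0.75²·0.708² + 0.25²·1.824² + 2·0.74·0.75·0.25·0.708·1.824 = 0.8483 (%²).
σ_p = √0.8483 = 0.921%.
At 97.5%, z = 1.960.
VaR = 1.960 × 0.921% = 1.805%; on $120,000,000 that is $2,166,000.

$2,166,000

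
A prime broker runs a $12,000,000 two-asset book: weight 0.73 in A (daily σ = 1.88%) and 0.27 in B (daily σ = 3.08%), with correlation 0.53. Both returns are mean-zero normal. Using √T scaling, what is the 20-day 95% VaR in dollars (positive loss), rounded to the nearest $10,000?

$1,720,000

σ_p = √(0.73²·1.88² + 0.27²·3.08² + 2·0.53·0.73·0.27·1.88·3.08) = 1.945%.
σ_{20d} = 1.945% × √20 = 8.698%.
z(95%) = 1.645.
VaR = 1.645 × 8.698% = 14.308%; on $12,000,000 that is $1,716,960.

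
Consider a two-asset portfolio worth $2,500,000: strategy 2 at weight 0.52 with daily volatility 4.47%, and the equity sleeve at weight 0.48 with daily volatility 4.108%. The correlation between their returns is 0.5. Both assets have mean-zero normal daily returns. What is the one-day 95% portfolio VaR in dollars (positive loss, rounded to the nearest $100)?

$153,200

σ_p² = 0.52²·4.47² + 0.48²·4.108² + 2·0.5·0.52·0.48·4.47·4.108 = 13.8743 (%²).
σ_p = √13.8743 = 3.725%.
At 95%, z = 1.645.
VaR = 1.645 × 3.725% = 6.128%; on $2,500,000 that is $153,200.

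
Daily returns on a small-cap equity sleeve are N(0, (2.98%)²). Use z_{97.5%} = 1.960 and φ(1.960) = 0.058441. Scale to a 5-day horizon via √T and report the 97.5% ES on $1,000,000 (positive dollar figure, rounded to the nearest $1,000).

σ_{5d} = 2.98% × √5 = 6.663%.
ES multiplier = φ(z)/(1−α) = 0.058441/0.025 = 2.338.
ES = 6.663% × 2.338 = 15.578%; on $1,000,000: $155,780.

$156,000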